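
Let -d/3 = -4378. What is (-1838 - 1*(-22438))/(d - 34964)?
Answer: -2060/2183 ≈ -0.94366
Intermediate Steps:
d = 13134 (d = -3*(-4378) = 13134)
(-1838 - 1*(-22438))/(d - 34964) = (-1838 - 1*(-22438))/(13134 - 34964) = (-1838 + 22438)/(-21830) = 20600*(-1/21830) = -2060/2183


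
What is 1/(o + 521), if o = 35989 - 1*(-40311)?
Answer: 1/76821 ≈ 1.3017e-5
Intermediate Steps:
o = 76300 (o = 35989 + 40311 = 76300)
1/(o + 521) = 1/(76300 + 521) = 1/76821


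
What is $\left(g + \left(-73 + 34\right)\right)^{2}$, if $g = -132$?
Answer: $29241$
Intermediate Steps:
$\left(g + \left(-73 + 34\right)\right)^{2} = \left(-132 + \left(-73 + 34\right)\right)^{2} = \left(-132 - 39\right)^{2} = \left(-171\right)^{2} = 29241$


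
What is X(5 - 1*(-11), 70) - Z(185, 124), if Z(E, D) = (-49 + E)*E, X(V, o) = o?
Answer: -25090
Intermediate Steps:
Z(E, D) = E*(-49 + E)
X(5 - 1*(-11), 70) - Z(185, 124) = 70 - 185*(-49 + 185) = 70 - 185*136 = 70 - 1*25160 = 70 - 25160 = -25090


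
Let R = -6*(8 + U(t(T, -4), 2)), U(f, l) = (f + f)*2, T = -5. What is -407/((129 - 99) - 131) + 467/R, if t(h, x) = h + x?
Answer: 115543/16968 ≈ 6.8095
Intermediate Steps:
U(f, l) = 4*f (U(f, l) = (2*f)*2 = 4*f)
R = 168 (R = -6*(8 + 4*(-5 - 4)) = -6*(8 + 4*(-9)) = -6*(8 - 36) = -6*(-28) = 168)
-407/((129 - 99) - 131) + 467/R = -407/((129 - 99) - 131) + 467/168 = -407/(30 - 131) + 467*(1/168) = -407/(-101) + 467/168 = -407*(-1/101) + 467/168 = 407/101 + 467/168 = 115543/16968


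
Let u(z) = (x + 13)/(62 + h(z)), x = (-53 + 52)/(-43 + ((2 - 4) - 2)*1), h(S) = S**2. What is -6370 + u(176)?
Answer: -1548744368/243131 ≈ -6370.0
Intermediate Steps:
x = 1/47 (x = -1/(-43 + (-2 - 2)*1) = -1/(-43 - 4*1) = -1/(-43 - 4) = -1/(-47) = -1*(-1/47) = 1/47 ≈ 0.021277)
u(z) = 612/(47*(62 + z**2)) (u(z) = (1/47 + 13)/(62 + z**2) = 612/(47*(62 + z**2)))
-6370 + u(176) = -6370 + 612/(47*(62 + 176**2)) = -6370 + 612/(47*(62 + 30976)) = -6370 + (612/47)/31038 = -6370 + (612/47)*(1/31038) = -6370 + 102/243131 = -1548744368/243131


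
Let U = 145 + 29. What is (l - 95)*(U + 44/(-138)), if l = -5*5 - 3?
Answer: -491344/23 ≈ -21363.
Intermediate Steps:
U = 174
l = -28 (l = -25 - 3 = -28)
(l - 95)*(U + 44/(-138)) = (-28 - 95)*(174 + 44/(-138)) = -123*(174 + 44*(-1/138)) = -123*(174 - 22/69) = -123*11984/69 = -491344/23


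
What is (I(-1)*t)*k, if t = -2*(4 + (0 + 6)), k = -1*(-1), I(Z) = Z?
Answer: 20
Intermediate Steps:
k = 1
t = -20 (t = -2*(4 + 6) = -2*10 = -20)
(I(-1)*t)*k = -1*(-20)*1 = 20*1 = 20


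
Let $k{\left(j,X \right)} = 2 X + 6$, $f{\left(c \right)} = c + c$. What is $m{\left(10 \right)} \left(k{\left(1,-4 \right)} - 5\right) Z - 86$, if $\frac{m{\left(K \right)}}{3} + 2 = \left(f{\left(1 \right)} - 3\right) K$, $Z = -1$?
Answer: $-338$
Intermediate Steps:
$f{\left(c \right)} = 2 c$
$m{\left(K \right)} = -6 - 3 K$ ($m{\left(K \right)} = -6 + 3 \left(2 \cdot 1 - 3\right) K = -6 + 3 \left(2 - 3\right) K = -6 + 3 \left(- K\right) = -6 - 3 K$)
$k{\left(j,X \right)} = 6 + 2 X$
$m{\left(10 \right)} \left(k{\left(1,-4 \right)} - 5\right) Z - 86 = \left(-6 - 30\right) \left(\left(6 + 2 \left(-4\right)\right) - 5\right) \left(-1\right) - 86 = \left(-6 - 30\right) \left(\left(6 - 8\right) - 5\right) \left(-1\right) - 86 = - 36 \left(-2 - 5\right) \left(-1\right) - 86 = - 36 \left(\left(-7\right) \left(-1\right)\right) - 86 = \left(-36\right) 7 - 86 = -252 - 86 = -338$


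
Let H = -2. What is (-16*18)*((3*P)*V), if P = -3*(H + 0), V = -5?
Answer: 25920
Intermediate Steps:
P = 6 (P = -3*(-2 + 0) = -3*(-2) = 6)
(-16*18)*((3*P)*V) = (-16*18)*((3*6)*(-5)) = -5184*(-5) = -288*(-90) = 25920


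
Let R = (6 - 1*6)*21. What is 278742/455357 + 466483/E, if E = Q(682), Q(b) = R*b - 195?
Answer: -212361944741/88794615 ≈ -2391.6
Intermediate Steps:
R = 0 (R = (6 - 6)*21 = 0*21 = 0)
Q(b) = -195 (Q(b) = 0*b - 195 = 0 - 195 = -195)
E = -195
278742/455357 + 466483/E = 278742/455357 + 466483/(-195) = 278742*(1/455357) + 466483*(-1/195) = 278742/455357 - 466483/195 = -212361944741/88794615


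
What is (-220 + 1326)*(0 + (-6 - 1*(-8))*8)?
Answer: 17696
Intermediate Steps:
(-220 + 1326)*(0 + (-6 - 1*(-8))*8) = 1106*(0 + (-6 + 8)*8) = 1106*(0 + 2*8) = 1106*(0 + 16) = 1106*16 = 17696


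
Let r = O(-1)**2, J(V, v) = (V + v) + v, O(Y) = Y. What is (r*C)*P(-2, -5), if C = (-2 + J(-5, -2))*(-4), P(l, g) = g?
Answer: -220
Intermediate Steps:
J(V, v) = V + 2*v
C = 44 (C = (-2 + (-5 + 2*(-2)))*(-4) = (-2 + (-5 - 4))*(-4) = (-2 - 9)*(-4) = -11*(-4) = 44)
r = 1 (r = (-1)**2 = 1)
(r*C)*P(-2, -5) = (1*44)*(-5) = 44*(-5) = -220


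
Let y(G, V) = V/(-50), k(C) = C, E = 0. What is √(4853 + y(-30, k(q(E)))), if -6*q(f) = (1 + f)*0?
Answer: √4853 ≈ 69.663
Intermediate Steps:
q(f) = 0 (q(f) = -(1 + f)*0/6 = -⅙*0 = 0)
y(G, V) = -V/50
√(4853 + y(-30, k(q(E)))) = √(4853 - 1/50*0) = √(4853 + 0) = √4853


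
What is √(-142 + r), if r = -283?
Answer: 5*I*√17 ≈ 20.616*I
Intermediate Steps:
√(-142 + r) = √(-142 - 283) = √(-425) = 5*I*√17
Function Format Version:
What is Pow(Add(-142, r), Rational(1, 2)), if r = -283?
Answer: Mul(5, I, Pow(17, Rational(1, 2))) ≈ Mul(20.616, I)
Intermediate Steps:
Pow(Add(-142, r), Rational(1, 2)) = Pow(Add(-142, -283), Rational(1, 2)) = Pow(-425, Rational(1, 2)) = Mul(5, I, Pow(17, Rational(1, 2)))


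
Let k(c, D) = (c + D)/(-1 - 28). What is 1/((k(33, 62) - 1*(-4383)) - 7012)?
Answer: -29/76336 ≈ -0.00037990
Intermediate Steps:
k(c, D) = -D/29 - c/29 (k(c, D) = (D + c)/(-29) = (D + c)*(-1/29) = -D/29 - c/29)
1/((k(33, 62) - 1*(-4383)) - 7012) = 1/(((-1/29*62 - 1/29*33) - 1*(-4383)) - 7012) = 1/(((-62/29 - 33/29) + 4383) - 7012) = 1/((-95/29 + 4383) - 7012) = 1/(127012/29 - 7012) = 1/(-76336/29) = -29/76336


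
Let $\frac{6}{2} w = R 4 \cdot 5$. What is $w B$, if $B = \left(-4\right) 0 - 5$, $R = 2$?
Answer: $- \frac{200}{3} \approx -66.667$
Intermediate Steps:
$w = \frac{40}{3}$ ($w = \frac{2 \cdot 4 \cdot 5}{3} = \frac{8 \cdot 5}{3} = \frac{1}{3} \cdot 40 = \frac{40}{3} \approx 13.333$)
$B = -5$ ($B = 0 - 5 = -5$)
$w B = \frac{40}{3} \left(-5\right) = - \frac{200}{3}$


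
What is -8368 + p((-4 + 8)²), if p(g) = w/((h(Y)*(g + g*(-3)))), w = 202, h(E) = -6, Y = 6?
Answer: -803227/96 ≈ -8367.0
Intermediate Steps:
p(g) = 101/(6*g) (p(g) = 202/((-6*(g + g*(-3)))) = 202/((-6*(g - 3*g))) = 202/((-(-12)*g)) = 202/((12*g)) = 202*(1/(12*g)) = 101/(6*g))
-8368 + p((-4 + 8)²) = -8368 + 101/(6*((-4 + 8)²)) = -8368 + 101/(6*(4²)) = -8368 + (101/6)/16 = -8368 + (101/6)*(1/16) = -8368 + 101/96 = -803227/96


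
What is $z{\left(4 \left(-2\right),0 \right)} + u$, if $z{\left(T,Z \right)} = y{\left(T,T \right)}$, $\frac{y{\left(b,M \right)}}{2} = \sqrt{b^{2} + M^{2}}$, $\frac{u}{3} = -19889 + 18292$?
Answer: $-4791 + 16 \sqrt{2} \approx -4768.4$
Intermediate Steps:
$u = -4791$ ($u = 3 \left(-19889 + 18292\right) = 3 \left(-1597\right) = -4791$)
$y{\left(b,M \right)} = 2 \sqrt{M^{2} + b^{2}}$ ($y{\left(b,M \right)} = 2 \sqrt{b^{2} + M^{2}} = 2 \sqrt{M^{2} + b^{2}}$)
$z{\left(T,Z \right)} = 2 \sqrt{2} \sqrt{T^{2}}$ ($z{\left(T,Z \right)} = 2 \sqrt{T^{2} + T^{2}} = 2 \sqrt{2 T^{2}} = 2 \sqrt{2} \sqrt{T^{2}}$)
$z{\left(4 \left(-2\right),0 \right)} + u = 2 \sqrt{2} \sqrt{\left(4 \left(-2\right)\right)^{2}} - 4791 = 2 \sqrt{2} \sqrt{\left(-8\right)^{2}} - 4791 = 2 \sqrt{2} \sqrt{64} - 4791 = 2 \sqrt{2} \cdot 8 - 4791 = 16 \sqrt{2} - 4791 = -4791 + 16 \sqrt{2}$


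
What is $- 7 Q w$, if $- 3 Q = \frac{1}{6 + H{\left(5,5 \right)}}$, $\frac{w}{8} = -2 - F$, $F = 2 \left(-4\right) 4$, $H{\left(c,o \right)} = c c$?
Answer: $\frac{560}{31} \approx 18.065$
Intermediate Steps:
$H{\left(c,o \right)} = c^{2}$
$F = -32$ ($F = \left(-8\right) 4 = -32$)
$w = 240$ ($w = 8 \left(-2 - -32\right) = 8 \left(-2 + 32\right) = 8 \cdot 30 = 240$)
$Q = - \frac{1}{93}$ ($Q = - \frac{1}{3 \left(6 + 5^{2}\right)} = - \frac{1}{3 \left(6 + 25\right)} = - \frac{1}{3 \cdot 31} = \left(- \frac{1}{3}\right) \frac{1}{31} = - \frac{1}{93} \approx -0.010753$)
$- 7 Q w = \left(-7\right) \left(- \frac{1}{93}\right) 240 = \frac{7}{93} \cdot 240 = \frac{560}{31}$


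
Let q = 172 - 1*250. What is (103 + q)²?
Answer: 625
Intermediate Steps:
q = -78 (q = 172 - 250 = -78)
(103 + q)² = (103 - 78)² = 25² = 625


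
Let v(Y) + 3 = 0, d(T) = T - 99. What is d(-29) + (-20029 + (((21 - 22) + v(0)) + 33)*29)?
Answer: -19316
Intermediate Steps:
d(T) = -99 + T
v(Y) = -3 (v(Y) = -3 + 0 = -3)
d(-29) + (-20029 + (((21 - 22) + v(0)) + 33)*29) = (-99 - 29) + (-20029 + (((21 - 22) - 3) + 33)*29) = -128 + (-20029 + ((-1 - 3) + 33)*29) = -128 + (-20029 + (-4 + 33)*29) = -128 + (-20029 + 29*29) = -128 + (-20029 + 841) = -128 - 19188 = -19316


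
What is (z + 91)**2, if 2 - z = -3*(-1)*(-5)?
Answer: 11664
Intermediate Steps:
z = 17 (z = 2 - (-3*(-1))*(-5) = 2 - 3*(-5) = 2 - 1*(-15) = 2 + 15 = 17)
(z + 91)**2 = (17 + 91)**2 = 108**2 = 11664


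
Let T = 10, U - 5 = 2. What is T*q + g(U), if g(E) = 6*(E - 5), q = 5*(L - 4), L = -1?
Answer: -238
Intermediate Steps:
U = 7 (U = 5 + 2 = 7)
q = -25 (q = 5*(-1 - 4) = 5*(-5) = -25)
g(E) = -30 + 6*E (g(E) = 6*(-5 + E) = -30 + 6*E)
T*q + g(U) = 10*(-25) + (-30 + 6*7) = -250 + (-30 + 42) = -250 + 12 = -238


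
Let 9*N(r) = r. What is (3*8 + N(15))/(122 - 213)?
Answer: -11/39 ≈ -0.28205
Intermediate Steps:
N(r) = r/9
(3*8 + N(15))/(122 - 213) = (3*8 + (⅑)*15)/(122 - 213) = (24 + 5/3)/(-91) = (77/3)*(-1/91) = -11/39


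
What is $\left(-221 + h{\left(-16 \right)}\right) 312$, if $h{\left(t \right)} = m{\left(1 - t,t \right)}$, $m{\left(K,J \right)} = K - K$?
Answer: $-68952$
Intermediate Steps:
$m{\left(K,J \right)} = 0$
$h{\left(t \right)} = 0$
$\left(-221 + h{\left(-16 \right)}\right) 312 = \left(-221 + 0\right) 312 = \left(-221\right) 312 = -68952$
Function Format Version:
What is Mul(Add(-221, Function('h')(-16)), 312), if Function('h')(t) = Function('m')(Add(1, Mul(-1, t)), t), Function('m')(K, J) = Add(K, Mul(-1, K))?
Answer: -68952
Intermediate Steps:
Function('m')(K, J) = 0
Function('h')(t) = 0
Mul(Add(-221, Function('h')(-16)), 312) = Mul(Add(-221, 0), 312) = Mul(-221, 312) = -68952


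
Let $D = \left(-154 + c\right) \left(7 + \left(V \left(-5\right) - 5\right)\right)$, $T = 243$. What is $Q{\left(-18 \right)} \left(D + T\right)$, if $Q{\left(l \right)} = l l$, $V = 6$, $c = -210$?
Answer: $3380940$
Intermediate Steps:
$Q{\left(l \right)} = l^{2}$
$D = 10192$ ($D = \left(-154 - 210\right) \left(7 + \left(6 \left(-5\right) - 5\right)\right) = - 364 \left(7 - 35\right) = \left(-364\right) \left(-28\right) = 10192$)
$Q{\left(-18 \right)} \left(D + T\right) = \left(-18\right)^{2} \left(10192 + 243\right) = 324 \cdot 10435 = 3380940$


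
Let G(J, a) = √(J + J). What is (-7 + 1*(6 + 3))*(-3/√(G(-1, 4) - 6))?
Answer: -6/√(-6 + I*√2) ≈ -0.27907 + 2.4004*I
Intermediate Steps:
G(J, a) = √2*√J (G(J, a) = √(2*J) = √2*√J)
(-7 + 1*(6 + 3))*(-3/√(G(-1, 4) - 6)) = (-7 + 1*(6 + 3))*(-3/√(√2*√(-1) - 6)) = (-7 + 1*9)*(-3/√(√2*I - 6)) = (-7 + 9)*(-3/√(I*√2 - 6)) = 2*(-3/√(-6 + I*√2)) = -6/√(-6 + I*√2)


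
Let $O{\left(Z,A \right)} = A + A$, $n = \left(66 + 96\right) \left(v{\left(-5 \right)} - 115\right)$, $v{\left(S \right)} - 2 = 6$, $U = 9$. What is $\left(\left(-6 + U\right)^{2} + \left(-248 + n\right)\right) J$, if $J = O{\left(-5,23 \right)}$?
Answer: $-808358$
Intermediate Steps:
$v{\left(S \right)} = 8$ ($v{\left(S \right)} = 2 + 6 = 8$)
$n = -17334$ ($n = \left(66 + 96\right) \left(8 - 115\right) = 162 \left(-107\right) = -17334$)
$O{\left(Z,A \right)} = 2 A$
$J = 46$ ($J = 2 \cdot 23 = 46$)
$\left(\left(-6 + U\right)^{2} + \left(-248 + n\right)\right) J = \left(\left(-6 + 9\right)^{2} - 17582\right) 46 = \left(3^{2} - 17582\right) 46 = \left(9 - 17582\right) 46 = \left(-17573\right) 46 = -808358$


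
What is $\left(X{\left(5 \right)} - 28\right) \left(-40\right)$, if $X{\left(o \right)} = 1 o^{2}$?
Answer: $120$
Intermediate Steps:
$X{\left(o \right)} = o^{2}$
$\left(X{\left(5 \right)} - 28\right) \left(-40\right) = \left(5^{2} - 28\right) \left(-40\right) = \left(25 - 28\right) \left(-40\right) = \left(-3\right) \left(-40\right) = 120$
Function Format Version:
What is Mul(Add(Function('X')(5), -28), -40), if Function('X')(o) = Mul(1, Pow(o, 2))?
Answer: 120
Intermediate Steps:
Function('X')(o) = Pow(o, 2)
Mul(Add(Function('X')(5), -28), -40) = Mul(Add(Pow(5, 2), -28), -40) = Mul(Add(25, -28), -40) = Mul(-3, -40) = 120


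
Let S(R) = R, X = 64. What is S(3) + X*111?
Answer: 7107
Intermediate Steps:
S(3) + X*111 = 3 + 64*111 = 3 + 7104 = 7107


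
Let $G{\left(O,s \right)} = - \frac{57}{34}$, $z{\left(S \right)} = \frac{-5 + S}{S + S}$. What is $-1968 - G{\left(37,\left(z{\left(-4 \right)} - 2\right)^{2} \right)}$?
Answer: $- \frac{66855}{34} \approx -1966.3$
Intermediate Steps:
$z{\left(S \right)} = \frac{-5 + S}{2 S}$
$G{\left(O,s \right)} = - \frac{57}{34}$ ($G{\left(O,s \right)} = \left(-57\right) \frac{1}{34} = - \frac{57}{34}$)
$-1968 - G{\left(37,\left(z{\left(-4 \right)} - 2\right)^{2} \right)} = -1968 - - \frac{57}{34} = -1968 + \frac{57}{34} = - \frac{66855}{34}$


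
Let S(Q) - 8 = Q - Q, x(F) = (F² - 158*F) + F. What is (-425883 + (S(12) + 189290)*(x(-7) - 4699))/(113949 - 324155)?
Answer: 672623081/210206 ≈ 3199.8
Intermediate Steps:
x(F) = F² - 157*F
S(Q) = 8 (S(Q) = 8 + (Q - Q) = 8 + 0 = 8)
(-425883 + (S(12) + 189290)*(x(-7) - 4699))/(113949 - 324155) = (-425883 + (8 + 189290)*(-7*(-157 - 7) - 4699))/(113949 - 324155) = (-425883 + 189298*(-7*(-164) - 4699))/(-210206) = (-425883 + 189298*(1148 - 4699))*(-1/210206) = (-425883 + 189298*(-3551))*(-1/210206) = (-425883 - 672197198)*(-1/210206) = -672623081*(-1/210206) = 672623081/210206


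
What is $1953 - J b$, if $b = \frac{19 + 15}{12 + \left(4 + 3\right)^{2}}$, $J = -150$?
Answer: $\frac{124233}{61} \approx 2036.6$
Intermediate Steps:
$b = \frac{34}{61}$ ($b = \frac{34}{12 + 7^{2}} = \frac{34}{12 + 49} = \frac{34}{61} \approx 0.55738$)
$1953 - J b = 1953 - \left(-150\right) \frac{34}{61} = 1953 - - \frac{5100}{61} = 1953 + \frac{5100}{61} = \frac{124233}{61}$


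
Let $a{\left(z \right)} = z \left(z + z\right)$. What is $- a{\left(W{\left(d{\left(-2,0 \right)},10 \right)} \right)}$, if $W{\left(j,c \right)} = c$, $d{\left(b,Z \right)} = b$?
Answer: $-200$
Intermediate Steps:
$a{\left(z \right)} = 2 z^{2}$ ($a{\left(z \right)} = z 2 z = 2 z^{2}$)
$- a{\left(W{\left(d{\left(-2,0 \right)},10 \right)} \right)} = - 2 \cdot 10^{2} = - 2 \cdot 100 = \left(-1\right) 200 = -200$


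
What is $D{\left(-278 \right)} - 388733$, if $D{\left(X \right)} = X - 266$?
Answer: $-389277$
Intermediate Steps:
$D{\left(X \right)} = -266 + X$
$D{\left(-278 \right)} - 388733 = \left(-266 - 278\right) - 388733 = -544 - 388733 = -389277$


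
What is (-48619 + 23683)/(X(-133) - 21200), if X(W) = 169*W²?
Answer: -24936/2968241 ≈ -0.0084009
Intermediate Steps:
(-48619 + 23683)/(X(-133) - 21200) = (-48619 + 23683)/(169*(-133)² - 21200) = -24936/(169*17689 - 21200) = -24936/(2989441 - 21200) = -24936/2968241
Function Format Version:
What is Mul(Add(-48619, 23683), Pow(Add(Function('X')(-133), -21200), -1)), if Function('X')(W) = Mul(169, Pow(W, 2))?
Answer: Rational(-24936, 2968241) ≈ -0.0084009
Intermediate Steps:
Mul(Add(-48619, 23683), Pow(Add(Function('X')(-133), -21200), -1)) = Mul(Add(-48619, 23683), Pow(Add(Mul(169, Pow(-133, 2)), -21200), -1)) = Mul(-24936, Pow(Add(Mul(169, 17689), -21200), -1)) = Mul(-24936, Pow(Add(2989441, -21200), -1)) = Mul(-24936, Pow(2968241, -1)) = Mul(-24936, Rational(1, 2968241)) = Rational(-24936, 2968241)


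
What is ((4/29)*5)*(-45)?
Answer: -900/29 ≈ -31.034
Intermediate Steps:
((4/29)*5)*(-45) = (20/29)*(-45) = -900/29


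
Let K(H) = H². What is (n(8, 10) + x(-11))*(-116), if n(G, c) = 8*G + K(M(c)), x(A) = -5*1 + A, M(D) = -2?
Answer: -6032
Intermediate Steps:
x(A) = -5 + A
n(G, c) = 4 + 8*G (n(G, c) = 8*G + (-2)² = 8*G + 4 = 4 + 8*G)
(n(8, 10) + x(-11))*(-116) = ((4 + 8*8) + (-5 - 11))*(-116) = ((4 + 64) - 16)*(-116) = (68 - 16)*(-116) = 52*(-116) = -6032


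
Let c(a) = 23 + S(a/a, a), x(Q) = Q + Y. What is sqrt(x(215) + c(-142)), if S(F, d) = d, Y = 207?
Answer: sqrt(303) ≈ 17.407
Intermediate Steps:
x(Q) = 207 + Q (x(Q) = Q + 207 = 207 + Q)
c(a) = 23 + a
sqrt(x(215) + c(-142)) = sqrt((207 + 215) + (23 - 142)) = sqrt(422 - 119) = sqrt(303)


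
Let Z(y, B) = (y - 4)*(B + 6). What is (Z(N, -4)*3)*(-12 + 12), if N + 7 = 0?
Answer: 0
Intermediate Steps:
N = -7 (N = -7 + 0 = -7)
Z(y, B) = (-4 + y)*(6 + B)
(Z(N, -4)*3)*(-12 + 12) = ((-24 - 4*(-4) + 6*(-7) - 4*(-7))*3)*(-12 + 12) = ((-24 + 16 - 42 + 28)*3)*0 = -22*3*0 = -66*0 = 0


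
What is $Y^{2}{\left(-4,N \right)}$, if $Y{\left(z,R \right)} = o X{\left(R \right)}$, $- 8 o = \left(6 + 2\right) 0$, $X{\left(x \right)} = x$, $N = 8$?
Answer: $0$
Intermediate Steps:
$o = 0$ ($o = - \frac{\left(6 + 2\right) 0}{8} = - \frac{8 \cdot 0}{8} = \left(- \frac{1}{8}\right) 0 = 0$)
$Y{\left(z,R \right)} = 0$ ($Y{\left(z,R \right)} = 0 R = 0$)
$Y^{2}{\left(-4,N \right)} = 0^{2} = 0$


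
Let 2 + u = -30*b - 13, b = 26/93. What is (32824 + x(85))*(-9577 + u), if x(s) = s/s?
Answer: -9769113900/31 ≈ -3.1513e+8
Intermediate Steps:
x(s) = 1
b = 26/93 (b = 26*(1/93) = 26/93 ≈ 0.27957)
u = -725/31 (u = -2 + (-30*26/93 - 13) = -2 + (-260/31 - 13) = -2 - 663/31 = -725/31 ≈ -23.387)
(32824 + x(85))*(-9577 + u) = (32824 + 1)*(-9577 - 725/31) = 32825*(-297612/31) = -9769113900/31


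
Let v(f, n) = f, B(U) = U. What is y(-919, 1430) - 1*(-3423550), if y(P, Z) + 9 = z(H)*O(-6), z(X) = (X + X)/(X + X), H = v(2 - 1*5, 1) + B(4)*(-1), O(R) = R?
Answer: 3423535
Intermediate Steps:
H = -7 (H = (2 - 1*5) + 4*(-1) = (2 - 5) - 4 = -3 - 4 = -7)
z(X) = 1 (z(X) = (2*X)/((2*X)) = (2*X)*(1/(2*X)) = 1)
y(P, Z) = -15 (y(P, Z) = -9 + 1*(-6) = -9 - 6 = -15)
y(-919, 1430) - 1*(-3423550) = -15 - 1*(-3423550) = -15 + 3423550 = 3423535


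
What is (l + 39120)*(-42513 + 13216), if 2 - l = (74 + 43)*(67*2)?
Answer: -686838868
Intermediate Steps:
l = -15676 (l = 2 - (74 + 43)*67*2 = 2 - 117*134 = 2 - 1*15678 = 2 - 15678 = -15676)
(l + 39120)*(-42513 + 13216) = (-15676 + 39120)*(-42513 + 13216) = 23444*(-29297) = -686838868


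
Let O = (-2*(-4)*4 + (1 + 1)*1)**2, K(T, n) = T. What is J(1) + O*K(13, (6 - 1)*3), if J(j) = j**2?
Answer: 15029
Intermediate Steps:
O = 1156 (O = (8*4 + 2*1)**2 = (32 + 2)**2 = 34**2 = 1156)
J(1) + O*K(13, (6 - 1)*3) = 1**2 + 1156*13 = 1 + 15028 = 15029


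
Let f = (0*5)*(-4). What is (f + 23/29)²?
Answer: 529/841 ≈ 0.62901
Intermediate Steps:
f = 0 (f = 0*(-4) = 0)
(f + 23/29)² = (0 + 23/29)² = (23/29)² = 529/841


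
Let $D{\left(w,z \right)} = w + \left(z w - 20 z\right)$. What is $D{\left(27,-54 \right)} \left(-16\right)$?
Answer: $5616$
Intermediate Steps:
$D{\left(w,z \right)} = w - 20 z + w z$ ($D{\left(w,z \right)} = w + \left(w z - 20 z\right) = w + \left(- 20 z + w z\right) = w - 20 z + w z$)
$D{\left(27,-54 \right)} \left(-16\right) = \left(27 - -1080 + 27 \left(-54\right)\right) \left(-16\right) = \left(27 + 1080 - 1458\right) \left(-16\right) = \left(-351\right) \left(-16\right) = 5616$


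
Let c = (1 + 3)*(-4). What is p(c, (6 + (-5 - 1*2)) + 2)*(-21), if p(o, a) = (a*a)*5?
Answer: -105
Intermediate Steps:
c = -16 (c = 4*(-4) = -16)
p(o, a) = 5*a² (p(o, a) = a²*5 = 5*a²)
p(c, (6 + (-5 - 1*2)) + 2)*(-21) = (5*((6 + (-5 - 1*2)) + 2)²)*(-21) = (5*((6 + (-5 - 2)) + 2)²)*(-21) = (5*((6 - 7) + 2)²)*(-21) = (5*(-1 + 2)²)*(-21) = (5*1²)*(-21) = (5*1)*(-21) = 5*(-21) = -105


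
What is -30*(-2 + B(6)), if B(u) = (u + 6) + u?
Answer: -480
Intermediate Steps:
B(u) = 6 + 2*u (B(u) = (6 + u) + u = 6 + 2*u)
-30*(-2 + B(6)) = -30*(-2 + (6 + 2*6)) = -30*(-2 + (6 + 12)) = -30*(-2 + 18) = -30*16 = -480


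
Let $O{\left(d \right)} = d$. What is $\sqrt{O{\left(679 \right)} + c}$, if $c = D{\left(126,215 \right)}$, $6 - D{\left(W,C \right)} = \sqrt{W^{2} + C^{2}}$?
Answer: $\sqrt{685 - \sqrt{62101}} \approx 20.876$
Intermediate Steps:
$D{\left(W,C \right)} = 6 - \sqrt{C^{2} + W^{2}}$ ($D{\left(W,C \right)} = 6 - \sqrt{W^{2} + C^{2}} = 6 - \sqrt{C^{2} + W^{2}}$)
$c = 6 - \sqrt{62101}$ ($c = 6 - \sqrt{215^{2} + 126^{2}} = 6 - \sqrt{46225 + 15876} = 6 - \sqrt{62101} \approx -243.2$)
$\sqrt{O{\left(679 \right)} + c} = \sqrt{679 + \left(6 - \sqrt{62101}\right)} = \sqrt{685 - \sqrt{62101}}$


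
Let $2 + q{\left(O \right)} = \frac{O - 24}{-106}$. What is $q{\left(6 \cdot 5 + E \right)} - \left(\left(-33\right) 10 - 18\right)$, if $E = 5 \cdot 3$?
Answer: $\frac{36655}{106} \approx 345.8$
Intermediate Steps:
$E = 15$
$q{\left(O \right)} = - \frac{94}{53} - \frac{O}{106}$ ($q{\left(O \right)} = -2 + \frac{O - 24}{-106} = -2 + \left(-24 + O\right) \left(- \frac{1}{106}\right) = -2 - \left(- \frac{12}{53} + \frac{O}{106}\right) = - \frac{94}{53} - \frac{O}{106}$)
$q{\left(6 \cdot 5 + E \right)} - \left(\left(-33\right) 10 - 18\right) = \left(- \frac{94}{53} - \frac{6 \cdot 5 + 15}{106}\right) - \left(\left(-33\right) 10 - 18\right) = \left(- \frac{94}{53} - \frac{30 + 15}{106}\right) - \left(-330 - 18\right) = \left(- \frac{94}{53} - \frac{45}{106}\right) - -348 = \left(- \frac{94}{53} - \frac{45}{106}\right) + 348 = - \frac{233}{106} + 348 = \frac{36655}{106}$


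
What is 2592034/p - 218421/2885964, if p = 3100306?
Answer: 1133890812325/1491228584164 ≈ 0.76037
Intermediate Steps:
2592034/p - 218421/2885964 = 2592034/3100306 - 218421/2885964 = 2592034*(1/3100306) - 218421*1/2885964 = 1296017/1550153 - 72807/961988 = 1133890812325/1491228584164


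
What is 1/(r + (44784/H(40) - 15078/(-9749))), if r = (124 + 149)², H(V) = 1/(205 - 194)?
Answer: 9749/5529189675 ≈ 1.7632e-6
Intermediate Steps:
H(V) = 1/11
r = 74529 (r = 273² = 74529)
1/(r + (44784/H(40) - 15078/(-9749))) = 1/(74529 + (44784/(1/11) - 15078/(-9749))) = 1/(74529 + (44784*11 - 15078*(-1/9749))) = 1/(74529 + (492624 + 15078/9749)) = 1/(74529 + 4802606454/9749) = 1/(5529189675/9749) = 9749/5529189675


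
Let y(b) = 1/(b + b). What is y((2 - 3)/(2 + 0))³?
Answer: -1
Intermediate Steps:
y(b) = 1/(2*b)
y((2 - 3)/(2 + 0))³ = (1/(2*(((2 - 3)/(2 + 0)))))³ = (1/(2*((-1/2))))³ = (1/(2*((-1*½))))³ = (1/(2*(-½)))³ = ((½)*(-2))³ = (-1)³ = -1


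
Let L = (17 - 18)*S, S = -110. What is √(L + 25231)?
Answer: √25341 ≈ 159.19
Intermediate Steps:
L = 110 (L = (17 - 18)*(-110) = -1*(-110) = 110)
√(L + 25231) = √(110 + 25231) = √25341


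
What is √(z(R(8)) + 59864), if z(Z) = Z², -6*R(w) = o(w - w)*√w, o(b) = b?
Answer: 2*√14966 ≈ 244.67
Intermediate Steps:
R(w) = 0 (R(w) = -(w - w)*√w/6 = -0*√w = -⅙*0 = 0)
√(z(R(8)) + 59864) = √(0² + 59864) = √(0 + 59864) = √59864 = 2*√14966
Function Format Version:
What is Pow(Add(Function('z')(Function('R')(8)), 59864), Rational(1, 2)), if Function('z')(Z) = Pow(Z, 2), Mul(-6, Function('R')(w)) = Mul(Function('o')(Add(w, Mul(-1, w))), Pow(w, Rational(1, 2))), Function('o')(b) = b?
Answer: Mul(2, Pow(14966, Rational(1, 2))) ≈ 244.67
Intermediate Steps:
Function('R')(w) = 0 (Function('R')(w) = Mul(Rational(-1, 6), Mul(Add(w, Mul(-1, w)), Pow(w, Rational(1, 2)))) = Mul(Rational(-1, 6), Mul(0, Pow(w, Rational(1, 2)))) = Mul(Rational(-1, 6), 0) = 0)
Pow(Add(Function('z')(Function('R')(8)), 59864), Rational(1, 2)) = Pow(Add(Pow(0, 2), 59864), Rational(1, 2)) = Pow(Add(0, 59864), Rational(1, 2)) = Pow(59864, Rational(1, 2)) = Mul(2, Pow(14966, Rational(1, 2)))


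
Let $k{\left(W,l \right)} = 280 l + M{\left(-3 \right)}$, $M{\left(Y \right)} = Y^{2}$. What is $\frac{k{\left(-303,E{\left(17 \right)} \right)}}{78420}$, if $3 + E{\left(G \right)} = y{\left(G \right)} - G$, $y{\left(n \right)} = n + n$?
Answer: $\frac{3929}{78420} \approx 0.050102$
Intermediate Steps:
$y{\left(n \right)} = 2 n$
$E{\left(G \right)} = -3 + G$ ($E{\left(G \right)} = -3 + \left(2 G - G\right) = -3 + G$)
$k{\left(W,l \right)} = 9 + 280 l$ ($k{\left(W,l \right)} = 280 l + \left(-3\right)^{2} = 280 l + 9 = 9 + 280 l$)
$\frac{k{\left(-303,E{\left(17 \right)} \right)}}{78420} = \frac{9 + 280 \left(-3 + 17\right)}{78420} = \left(9 + 280 \cdot 14\right) \frac{1}{78420} = \left(9 + 3920\right) \frac{1}{78420} = 3929 \cdot \frac{1}{78420} = \frac{3929}{78420}$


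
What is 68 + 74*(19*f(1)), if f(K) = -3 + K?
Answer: -2744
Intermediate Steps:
68 + 74*(19*f(1)) = 68 + 74*(19*(-3 + 1)) = 68 + 74*(19*(-2)) = 68 + 74*(-38) = 68 - 2812 = -2744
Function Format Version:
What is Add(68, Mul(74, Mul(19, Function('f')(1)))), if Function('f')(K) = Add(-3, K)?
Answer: -2744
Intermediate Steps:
Add(68, Mul(74, Mul(19, Function('f')(1)))) = Add(68, Mul(74, Mul(19, Add(-3, 1)))) = Add(68, Mul(74, Mul(19, -2))) = Add(68, Mul(74, -38)) = Add(68, -2812) = -2744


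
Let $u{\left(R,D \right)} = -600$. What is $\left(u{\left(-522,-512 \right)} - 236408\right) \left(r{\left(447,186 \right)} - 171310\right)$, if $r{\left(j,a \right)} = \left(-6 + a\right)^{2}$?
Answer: $32922781280$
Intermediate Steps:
$\left(u{\left(-522,-512 \right)} - 236408\right) \left(r{\left(447,186 \right)} - 171310\right) = \left(-600 - 236408\right) \left(\left(-6 + 186\right)^{2} - 171310\right) = - 237008 \left(180^{2} - 171310\right) = - 237008 \left(32400 - 171310\right) = \left(-237008\right) \left(-138910\right) = 32922781280$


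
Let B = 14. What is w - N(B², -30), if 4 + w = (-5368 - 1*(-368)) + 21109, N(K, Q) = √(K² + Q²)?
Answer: 16105 - 2*√9829 ≈ 15907.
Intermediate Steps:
w = 16105 (w = -4 + ((-5368 - 1*(-368)) + 21109) = -4 + ((-5368 + 368) + 21109) = -4 + (-5000 + 21109) = -4 + 16109 = 16105)
w - N(B², -30) = 16105 - √((14²)² + (-30)²) = 16105 - √(196² + 900) = 16105 - √(38416 + 900) = 16105 - √39316 = 16105 - 2*√9829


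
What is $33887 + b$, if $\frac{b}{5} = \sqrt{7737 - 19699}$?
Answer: $33887 + 5 i \sqrt{11962} \approx 33887.0 + 546.85 i$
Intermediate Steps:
$b = 5 i \sqrt{11962}$ ($b = 5 \sqrt{7737 - 19699} = 5 \sqrt{-11962} = 5 i \sqrt{11962} \approx 546.85 i$)
$33887 + b = 33887 + 5 i \sqrt{11962}$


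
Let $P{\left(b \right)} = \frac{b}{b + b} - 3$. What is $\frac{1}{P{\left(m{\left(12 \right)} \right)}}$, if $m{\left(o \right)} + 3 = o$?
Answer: $- \frac{2}{5} \approx -0.4$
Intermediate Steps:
$m{\left(o \right)} = -3 + o$
$P{\left(b \right)} = - \frac{5}{2}$ ($P{\left(b \right)} = \frac{b}{2 b} - 3 = b \frac{1}{2 b} - 3 = \frac{1}{2} - 3 = - \frac{5}{2}$)
$\frac{1}{P{\left(m{\left(12 \right)} \right)}} = \frac{1}{- \frac{5}{2}} = - \frac{2}{5}$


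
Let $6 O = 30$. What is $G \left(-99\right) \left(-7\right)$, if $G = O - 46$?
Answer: $-28413$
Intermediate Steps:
$O = 5$ ($O = \frac{1}{6} \cdot 30 = 5$)
$G = -41$ ($G = 5 - 46 = -41$)
$G \left(-99\right) \left(-7\right) = \left(-41\right) \left(-99\right) \left(-7\right) = 4059 \left(-7\right) = -28413$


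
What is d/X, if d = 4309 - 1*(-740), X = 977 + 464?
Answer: 459/131 ≈ 3.5038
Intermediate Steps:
X = 1441
d = 5049 (d = 4309 + 740 = 5049)
d/X = 5049/1441 = 5049*(1/1441) = 459/131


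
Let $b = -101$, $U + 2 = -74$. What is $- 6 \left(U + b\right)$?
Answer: $1062$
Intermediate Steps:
$U = -76$ ($U = -2 - 74 = -76$)
$- 6 \left(U + b\right) = - 6 \left(-76 - 101\right) = \left(-6\right) \left(-177\right) = 1062$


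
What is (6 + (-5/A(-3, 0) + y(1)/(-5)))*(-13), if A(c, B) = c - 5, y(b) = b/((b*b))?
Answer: -3341/40 ≈ -83.525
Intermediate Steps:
y(b) = 1/b (y(b) = b/(b²) = b/b² = 1/b)
A(c, B) = -5 + c
(6 + (-5/A(-3, 0) + y(1)/(-5)))*(-13) = (6 + (-5/(-5 - 3) + 1/(1*(-5))))*(-13) = (6 + (-5/(-8) + 1*(-⅕)))*(-13) = (6 + (-5*(-⅛) - ⅕))*(-13) = (6 + (5/8 - ⅕))*(-13) = (6 + 17/40)*(-13) = (257/40)*(-13) = -3341/40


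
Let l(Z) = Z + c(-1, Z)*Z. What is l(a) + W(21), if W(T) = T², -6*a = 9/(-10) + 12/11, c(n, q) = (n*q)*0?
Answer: 97013/220 ≈ 440.97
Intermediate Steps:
c(n, q) = 0
a = -7/220 (a = -(9/(-10) + 12/11)/6 = -(9*(-⅒) + 12*(1/11))/6 = -(-9/10 + 12/11)/6 = -⅙*21/110 = -7/220 ≈ -0.031818)
l(Z) = Z (l(Z) = Z + 0*Z = Z + 0 = Z)
l(a) + W(21) = -7/220 + 21² = -7/220 + 441 = 97013/220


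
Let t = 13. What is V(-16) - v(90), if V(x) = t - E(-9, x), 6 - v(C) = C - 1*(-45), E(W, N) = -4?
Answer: 146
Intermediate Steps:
v(C) = -39 - C (v(C) = 6 - (C - 1*(-45)) = 6 - (C + 45) = 6 - (45 + C) = 6 + (-45 - C) = -39 - C)
V(x) = 17 (V(x) = 13 - 1*(-4) = 13 + 4 = 17)
V(-16) - v(90) = 17 - (-39 - 1*90) = 17 - (-39 - 90) = 17 - 1*(-129) = 17 + 129 = 146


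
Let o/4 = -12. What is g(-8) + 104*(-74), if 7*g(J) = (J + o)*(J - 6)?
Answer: -7584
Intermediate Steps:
o = -48 (o = 4*(-12) = -48)
g(J) = (-48 + J)*(-6 + J)/7 (g(J) = ((J - 48)*(J - 6))/7 = ((-48 + J)*(-6 + J))/7 = (-48 + J)*(-6 + J)/7)
g(-8) + 104*(-74) = (288/7 - 54/7*(-8) + (1/7)*(-8)**2) + 104*(-74) = (288/7 + 432/7 + (1/7)*64) - 7696 = (288/7 + 432/7 + 64/7) - 7696 = 112 - 7696 = -7584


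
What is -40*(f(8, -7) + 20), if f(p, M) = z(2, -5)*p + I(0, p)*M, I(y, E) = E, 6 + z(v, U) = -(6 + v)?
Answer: 5920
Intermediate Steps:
z(v, U) = -12 - v (z(v, U) = -6 - (6 + v) = -6 + (-6 - v) = -12 - v)
f(p, M) = -14*p + M*p (f(p, M) = (-12 - 1*2)*p + p*M = (-12 - 2)*p + M*p = -14*p + M*p)
-40*(f(8, -7) + 20) = -40*(8*(-14 - 7) + 20) = -40*(8*(-21) + 20) = -40*(-168 + 20) = -40*(-148) = 5920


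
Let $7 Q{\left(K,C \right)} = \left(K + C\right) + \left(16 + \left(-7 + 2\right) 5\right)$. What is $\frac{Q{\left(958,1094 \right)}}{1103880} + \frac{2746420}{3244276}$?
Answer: $\frac{36103154461}{42634421320} \approx 0.84681$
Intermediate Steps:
$Q{\left(K,C \right)} = - \frac{9}{7} + \frac{C}{7} + \frac{K}{7}$ ($Q{\left(K,C \right)} = \frac{\left(K + C\right) + \left(16 + \left(-7 + 2\right) 5\right)}{7} = \frac{\left(C + K\right) + \left(16 - 25\right)}{7} = \frac{\left(C + K\right) - 9}{7} = \frac{-9 + C + K}{7} = - \frac{9}{7} + \frac{C}{7} + \frac{K}{7}$)
$\frac{Q{\left(958,1094 \right)}}{1103880} + \frac{2746420}{3244276} = \frac{- \frac{9}{7} + \frac{1}{7} \cdot 1094 + \frac{1}{7} \cdot 958}{1103880} + \frac{2746420}{3244276} = \left(- \frac{9}{7} + \frac{1094}{7} + \frac{958}{7}\right) \frac{1}{1103880} + 2746420 \cdot \frac{1}{3244276} = \frac{2043}{7} \cdot \frac{1}{1103880} + \frac{686605}{811069} = \frac{681}{2575720} + \frac{686605}{811069} = \frac{36103154461}{42634421320}$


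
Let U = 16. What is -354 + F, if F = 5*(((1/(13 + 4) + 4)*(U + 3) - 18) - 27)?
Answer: -3288/17 ≈ -193.41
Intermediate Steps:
F = 2730/17 (F = 5*(((1/(13 + 4) + 4)*(16 + 3) - 18) - 27) = 5*(((1/17 + 4)*19 - 18) - 27) = 5*(((69/17)*19 - 18) - 27) = 5*((1311/17 - 18) - 27) = 5*(1005/17 - 27) = 5*(546/17) = 2730/17 ≈ 160.59)
-354 + F = -354 + 2730/17 = -3288/17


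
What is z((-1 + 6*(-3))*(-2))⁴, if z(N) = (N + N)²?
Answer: 1113034787454976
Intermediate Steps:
z(N) = 4*N² (z(N) = (2*N)² = 4*N²)
z((-1 + 6*(-3))*(-2))⁴ = (4*((-1 + 6*(-3))*(-2))²)⁴ = (4*((-1 - 18)*(-2))²)⁴ = (4*(-19*(-2))²)⁴ = (4*38²)⁴ = (4*1444)⁴ = 5776⁴ = 1113034787454976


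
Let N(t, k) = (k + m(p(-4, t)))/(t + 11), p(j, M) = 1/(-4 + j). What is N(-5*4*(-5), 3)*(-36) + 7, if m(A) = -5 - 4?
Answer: 331/37 ≈ 8.9460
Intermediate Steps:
m(A) = -9
N(t, k) = (-9 + k)/(11 + t) (N(t, k) = (k - 9)/(t + 11) = (-9 + k)/(11 + t))
N(-5*4*(-5), 3)*(-36) + 7 = ((-9 + 3)/(11 - 5*4*(-5)))*(-36) + 7 = (-6/(11 - 20*(-5)))*(-36) + 7 = (-6/(11 + 100))*(-36) + 7 = (-6/111)*(-36) + 7 = ((1/111)*(-6))*(-36) + 7 = -2/37*(-36) + 7 = 72/37 + 7 = 331/37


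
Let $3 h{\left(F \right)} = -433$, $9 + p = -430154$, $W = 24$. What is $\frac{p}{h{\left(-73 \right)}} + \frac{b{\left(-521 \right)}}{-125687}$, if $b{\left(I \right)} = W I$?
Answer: $\frac{162203105175}{54422471} \approx 2980.4$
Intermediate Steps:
$p = -430163$ ($p = -9 - 430154 = -430163$)
$h{\left(F \right)} = - \frac{433}{3}$ ($h{\left(F \right)} = \frac{1}{3} \left(-433\right) = - \frac{433}{3}$)
$b{\left(I \right)} = 24 I$
$\frac{p}{h{\left(-73 \right)}} + \frac{b{\left(-521 \right)}}{-125687} = - \frac{430163}{- \frac{433}{3}} + \frac{24 \left(-521\right)}{-125687} = \left(-430163\right) \left(- \frac{3}{433}\right) - - \frac{12504}{125687} = \frac{1290489}{433} + \frac{12504}{125687} = \frac{162203105175}{54422471}$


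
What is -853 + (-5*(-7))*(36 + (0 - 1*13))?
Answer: -48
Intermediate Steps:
-853 + (-5*(-7))*(36 + (0 - 1*13)) = -853 + 35*(36 + (0 - 13)) = -853 + 35*(36 - 13) = -853 + 35*23 = -853 + 805 = -48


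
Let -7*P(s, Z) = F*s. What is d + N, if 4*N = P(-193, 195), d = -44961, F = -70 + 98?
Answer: -44768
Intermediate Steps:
F = 28
P(s, Z) = -4*s
N = 193 (N = (-4*(-193))/4 = (1/4)*772 = 193)
d + N = -44961 + 193 = -44768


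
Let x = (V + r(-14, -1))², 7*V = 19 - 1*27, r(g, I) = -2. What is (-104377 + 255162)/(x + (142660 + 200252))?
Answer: 7388465/16803172 ≈ 0.43971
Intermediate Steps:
V = -8/7 (V = (19 - 1*27)/7 = (19 - 27)/7 = (⅐)*(-8) = -8/7 ≈ -1.1429)
x = 484/49 (x = (-8/7 - 2)² = (-22/7)² = 484/49 ≈ 9.8775)
(-104377 + 255162)/(x + (142660 + 200252)) = (-104377 + 255162)/(484/49 + (142660 + 200252)) = 150785/(484/49 + 342912) = 150785/(16803172/49) = 150785*(49/16803172) = 7388465/16803172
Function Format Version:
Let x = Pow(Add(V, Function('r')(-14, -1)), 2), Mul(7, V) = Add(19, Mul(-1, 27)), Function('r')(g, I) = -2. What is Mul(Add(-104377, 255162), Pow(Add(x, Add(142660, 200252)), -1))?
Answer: Rational(7388465, 16803172) ≈ 0.43971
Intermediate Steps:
V = Rational(-8, 7) (V = Mul(Rational(1, 7), Add(19, Mul(-1, 27))) = Mul(Rational(1, 7), Add(19, -27)) = Mul(Rational(1, 7), -8) = Rational(-8, 7) ≈ -1.1429)
x = Rational(484, 49) (x = Pow(Add(Rational(-8, 7), -2), 2) = Pow(Rational(-22, 7), 2) = Rational(484, 49) ≈ 9.8775)
Mul(Add(-104377, 255162), Pow(Add(x, Add(142660, 200252)), -1)) = Mul(Add(-104377, 255162), Pow(Add(Rational(484, 49), Add(142660, 200252)), -1)) = Mul(150785, Pow(Add(Rational(484, 49), 342912), -1)) = Mul(150785, Pow(Rational(16803172, 49), -1)) = Mul(150785, Rational(49, 16803172)) = Rational(7388465, 16803172)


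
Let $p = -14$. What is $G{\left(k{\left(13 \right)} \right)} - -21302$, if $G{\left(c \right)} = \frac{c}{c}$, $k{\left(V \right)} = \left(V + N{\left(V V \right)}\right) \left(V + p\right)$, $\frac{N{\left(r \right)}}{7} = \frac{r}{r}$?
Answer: $21303$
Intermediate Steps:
$N{\left(r \right)} = 7$ ($N{\left(r \right)} = 7 \frac{r}{r} = 7 \cdot 1 = 7$)
$k{\left(V \right)} = \left(-14 + V\right) \left(7 + V\right)$ ($k{\left(V \right)} = \left(V + 7\right) \left(V - 14\right) = \left(7 + V\right) \left(-14 + V\right) = \left(-14 + V\right) \left(7 + V\right)$)
$G{\left(c \right)} = 1$
$G{\left(k{\left(13 \right)} \right)} - -21302 = 1 - -21302 = 1 + 21302 = 21303$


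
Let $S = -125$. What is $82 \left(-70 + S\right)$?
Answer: $-15990$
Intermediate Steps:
$82 \left(-70 + S\right) = 82 \left(-70 - 125\right) = 82 \left(-195\right) = -15990$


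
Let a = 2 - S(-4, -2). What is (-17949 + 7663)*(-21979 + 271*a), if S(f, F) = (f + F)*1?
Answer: 203775946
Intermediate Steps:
S(f, F) = F + f (S(f, F) = (F + f)*1 = F + f)
a = 8 (a = 2 - (-2 - 4) = 2 - 1*(-6) = 2 + 6 = 8)
(-17949 + 7663)*(-21979 + 271*a) = (-17949 + 7663)*(-21979 + 271*8) = -10286*(-21979 + 2168) = -10286*(-19811) = 203775946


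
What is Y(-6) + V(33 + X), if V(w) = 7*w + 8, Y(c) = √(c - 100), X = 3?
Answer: 260 + I*√106 ≈ 260.0 + 10.296*I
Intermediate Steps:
Y(c) = √(-100 + c)
V(w) = 8 + 7*w
Y(-6) + V(33 + X) = √(-100 - 6) + (8 + 7*(33 + 3)) = √(-106) + (8 + 7*36) = I*√106 + (8 + 252) = I*√106 + 260 = 260 + I*√106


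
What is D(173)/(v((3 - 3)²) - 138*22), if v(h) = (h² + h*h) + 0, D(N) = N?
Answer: -173/3036 ≈ -0.056983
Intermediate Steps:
v(h) = 2*h² (v(h) = (h² + h²) + 0 = 2*h² + 0 = 2*h²)
D(173)/(v((3 - 3)²) - 138*22) = 173/(2*((3 - 3)²)² - 138*22) = 173/(2*(0²)² - 3036) = 173/(2*0² - 3036) = 173/(2*0 - 3036) = 173/(0 - 3036) = 173/(-3036) = 173*(-1/3036) = -173/3036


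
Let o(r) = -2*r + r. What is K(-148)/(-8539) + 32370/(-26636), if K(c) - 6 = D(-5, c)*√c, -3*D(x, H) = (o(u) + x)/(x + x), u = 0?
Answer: -138283623/113722402 + I*√37/25617 ≈ -1.216 + 0.00023745*I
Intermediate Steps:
o(r) = -r
D(x, H) = -⅙ (D(x, H) = -(-1*0 + x)/(3*(x + x)) = -(0 + x)/(3*(2*x)) = -x*1/(2*x)/3 = -⅓*½ = -⅙)
K(c) = 6 - √c/6
K(-148)/(-8539) + 32370/(-26636) = (6 - I*√37/3)/(-8539) + 32370/(-26636) = (6 - I*√37/3)*(-1/8539) + 32370*(-1/26636) = (6 - I*√37/3)*(-1/8539) - 16185/13318 = (-6/8539 + I*√37/25617) - 16185/13318 = -138283623/113722402 + I*√37/25617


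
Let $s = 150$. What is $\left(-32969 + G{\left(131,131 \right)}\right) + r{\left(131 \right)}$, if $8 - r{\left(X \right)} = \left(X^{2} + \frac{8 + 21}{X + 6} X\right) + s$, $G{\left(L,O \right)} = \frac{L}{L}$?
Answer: $- \frac{6890926}{137} \approx -50299.0$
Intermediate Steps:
$G{\left(L,O \right)} = 1$
$r{\left(X \right)} = -142 - X^{2} - \frac{29 X}{6 + X}$ ($r{\left(X \right)} = 8 - \left(\left(X^{2} + \frac{8 + 21}{X + 6} X\right) + 150\right) = 8 - \left(\left(X^{2} + \frac{29}{6 + X} X\right) + 150\right) = 8 - \left(\left(X^{2} + \frac{29 X}{6 + X}\right) + 150\right) = 8 - \left(150 + X^{2} + \frac{29 X}{6 + X}\right) = -142 - X^{2} - \frac{29 X}{6 + X}$)
$\left(-32969 + G{\left(131,131 \right)}\right) + r{\left(131 \right)} = \left(-32969 + 1\right) + \frac{-852 - 131^{3} - 22401 - 6 \cdot 131^{2}}{6 + 131} = -32968 + \frac{-852 - 2248091 - 22401 - 102966}{137} = -32968 + \frac{1}{137} \left(-2374310\right) = -32968 - \frac{2374310}{137} = - \frac{6890926}{137}$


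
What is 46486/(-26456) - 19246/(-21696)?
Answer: -31211755/35874336 ≈ -0.87003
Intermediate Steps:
46486/(-26456) - 19246/(-21696) = 46486*(-1/26456) - 19246*(-1/21696) = -23243/13228 + 9623/10848 = -31211755/35874336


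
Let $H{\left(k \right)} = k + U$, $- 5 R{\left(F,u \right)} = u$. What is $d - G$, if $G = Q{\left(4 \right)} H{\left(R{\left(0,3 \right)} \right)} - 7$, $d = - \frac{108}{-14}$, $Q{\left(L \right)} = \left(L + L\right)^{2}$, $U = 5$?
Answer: $- \frac{9341}{35} \approx -266.89$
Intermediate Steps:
$R{\left(F,u \right)} = - \frac{u}{5}$
$Q{\left(L \right)} = 4 L^{2}$ ($Q{\left(L \right)} = \left(2 L\right)^{2} = 4 L^{2}$)
$d = \frac{54}{7}$ ($d = \left(-108\right) \left(- \frac{1}{14}\right) = \frac{54}{7} \approx 7.7143$)
$H{\left(k \right)} = 5 + k$ ($H{\left(k \right)} = k + 5 = 5 + k$)
$G = \frac{1373}{5}$ ($G = 4 \cdot 4^{2} \left(5 - \frac{3}{5}\right) - 7 = 4 \cdot 16 \left(5 - \frac{3}{5}\right) - 7 = 64 \cdot \frac{22}{5} - 7 = \frac{1408}{5} - 7 = \frac{1373}{5} \approx 274.6$)
$d - G = \frac{54}{7} - \frac{1373}{5} = - \frac{9341}{35}$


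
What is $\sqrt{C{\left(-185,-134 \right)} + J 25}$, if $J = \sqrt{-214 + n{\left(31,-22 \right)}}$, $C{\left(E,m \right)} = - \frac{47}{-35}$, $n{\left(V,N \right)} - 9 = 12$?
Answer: $\frac{\sqrt{1645 + 30625 i \sqrt{193}}}{35} \approx 13.203 + 13.152 i$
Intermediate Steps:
$n{\left(V,N \right)} = 21$ ($n{\left(V,N \right)} = 9 + 12 = 21$)
$C{\left(E,m \right)} = \frac{47}{35}$ ($C{\left(E,m \right)} = \left(-47\right) \left(- \frac{1}{35}\right) = \frac{47}{35}$)
$J = i \sqrt{193}$ ($J = \sqrt{-214 + 21} = \sqrt{-193} = i \sqrt{193} \approx 13.892 i$)
$\sqrt{C{\left(-185,-134 \right)} + J 25} = \sqrt{\frac{47}{35} + i \sqrt{193} \cdot 25} = \sqrt{\frac{47}{35} + 25 i \sqrt{193}}$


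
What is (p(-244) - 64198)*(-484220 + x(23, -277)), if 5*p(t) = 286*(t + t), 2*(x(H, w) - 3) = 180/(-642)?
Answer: 23862078308572/535 ≈ 4.4602e+10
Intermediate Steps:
x(H, w) = 306/107 (x(H, w) = 3 + (180/(-642))/2 = 3 + (180*(-1/642))/2 = 3 + (½)*(-30/107) = 3 - 15/107 = 306/107)
p(t) = 572*t/5 (p(t) = (286*(t + t))/5 = (286*(2*t))/5 = (572*t)/5 = 572*t/5)
(p(-244) - 64198)*(-484220 + x(23, -277)) = ((572/5)*(-244) - 64198)*(-484220 + 306/107) = (-139568/5 - 64198)*(-51811234/107) = -460558/5*(-51811234/107) = 23862078308572/535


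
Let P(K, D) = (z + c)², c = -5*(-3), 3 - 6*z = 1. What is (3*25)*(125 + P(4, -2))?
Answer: 81025/3 ≈ 27008.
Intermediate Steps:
z = ⅓ (z = ½ - ⅙*1 = ½ - ⅙ = ⅓ ≈ 0.33333)
c = 15
P(K, D) = 2116/9 (P(K, D) = (⅓ + 15)² = (46/3)² = 2116/9)
(3*25)*(125 + P(4, -2)) = (3*25)*(125 + 2116/9) = 75*(3241/9) = 81025/3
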